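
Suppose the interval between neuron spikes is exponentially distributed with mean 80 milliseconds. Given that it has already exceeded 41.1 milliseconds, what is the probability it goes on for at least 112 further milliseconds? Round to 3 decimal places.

The rate is λ = 1/80 = 0.0125 per millisecond.
The exponential is memoryless, so the remaining time is again Exp(λ): the condition X > 41.1 is irrelevant.
P(X > 112) = e^(−1.4) ≈ 0.247.

0.247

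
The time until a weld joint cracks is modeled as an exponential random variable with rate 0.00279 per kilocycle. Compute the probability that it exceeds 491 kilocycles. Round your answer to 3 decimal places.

0.254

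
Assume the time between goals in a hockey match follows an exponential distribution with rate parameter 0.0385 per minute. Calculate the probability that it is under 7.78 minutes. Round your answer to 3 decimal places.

0.259

P(X ≤ 7.78) = 1 − e^(−λ·7.78) = 1 − e^(−0.29953) ≈ 0.259.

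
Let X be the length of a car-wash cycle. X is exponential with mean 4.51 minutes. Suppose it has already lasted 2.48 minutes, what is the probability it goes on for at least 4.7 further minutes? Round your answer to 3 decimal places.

The rate is λ = 1/4.51 = 0.221729 per minute.
By the memoryless property, P(X > 2.48+4.7 | X > 2.48) = P(X > 4.7).
P(X > 4.7) = e^(−1.0421) ≈ 0.353.

0.353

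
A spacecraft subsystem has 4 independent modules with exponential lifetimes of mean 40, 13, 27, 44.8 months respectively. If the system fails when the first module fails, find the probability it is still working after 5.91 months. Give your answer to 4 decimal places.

0.3855

The first failure time is exponential with rate Σλ_i = 1/40 + 1/13 + 1/27 + 1/44.8 = 0.161282 per month.
P(min > 5.91) = e^(−0.161282·5.91) = e^(−0.95317) ≈ 0.3855.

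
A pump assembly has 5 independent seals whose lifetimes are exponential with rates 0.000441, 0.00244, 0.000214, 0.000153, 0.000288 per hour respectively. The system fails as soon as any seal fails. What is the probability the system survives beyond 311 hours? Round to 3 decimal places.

0.333

The time to first failure is exponential with rate Σλ = 0.000441 + 0.00244 + 0.000214 + 0.000153 + 0.000288 = 0.003536.
P(min > 311) = e^(−0.003536·311) = e^(−1.0997) ≈ 0.333.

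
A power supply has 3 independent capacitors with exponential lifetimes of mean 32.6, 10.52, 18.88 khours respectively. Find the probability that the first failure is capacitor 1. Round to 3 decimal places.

Rates: λ_i = 1/mean_i → 0.0306748, 0.095057, 0.0529661; Σλ = 0.178698.
P(capacitor 1 first) = λ_1/Σλ = 0.0306748/0.178698 ≈ 0.172.

0.172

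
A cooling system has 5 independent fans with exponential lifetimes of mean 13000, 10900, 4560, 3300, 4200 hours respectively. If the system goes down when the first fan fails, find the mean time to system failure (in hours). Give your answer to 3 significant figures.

1080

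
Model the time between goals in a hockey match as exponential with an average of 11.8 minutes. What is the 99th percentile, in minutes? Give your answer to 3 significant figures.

The rate is λ = 1/11.8 = 0.0847458 per minute.
Set 1 − e^(−λt) = 0.99, so t = −ln(0.01)/λ = 4.6052/0.0847458 ≈ 54.341 minutes.

54.3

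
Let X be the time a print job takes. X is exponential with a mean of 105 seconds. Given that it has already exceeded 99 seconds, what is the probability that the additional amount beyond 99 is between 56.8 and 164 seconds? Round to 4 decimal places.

0.3725

The rate is λ = 1/105 = 0.00952381 per second.
Memoryless: the residual past 99 is again Exp(λ).
P(56.8 < residual < 164) = e^(−λ·56.8) − e^(−λ·164) = 0.58219 − 0.20974 ≈ 0.3725.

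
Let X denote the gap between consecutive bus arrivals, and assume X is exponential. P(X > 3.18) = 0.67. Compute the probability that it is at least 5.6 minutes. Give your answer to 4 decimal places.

0.4940

e^(−λ·3.18) = 0.67 ⇒ λ = −ln(0.67)/3.18 = 0.125936.
P(X > 5.6) = e^(−0.125936·5.6) = e^(−0.70524) ≈ 0.4940.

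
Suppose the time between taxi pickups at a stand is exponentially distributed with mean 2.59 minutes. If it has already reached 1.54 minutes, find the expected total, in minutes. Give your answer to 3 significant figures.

4.13

The rate is λ = 1/2.59 = 0.3861 per minute.
By memorylessness, E[X | X > 1.54] = 1.54 + 1/λ = 1.54 + 2.59 = 4.13 minutes.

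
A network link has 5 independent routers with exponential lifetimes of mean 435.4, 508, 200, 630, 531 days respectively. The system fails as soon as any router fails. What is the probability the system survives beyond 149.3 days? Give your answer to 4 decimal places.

0.1494

The first failure time is exponential with rate Σλ_i = 1/435.4 + 1/508 + 1/200 + 1/630 + 1/531 = 0.0127358 per day.
P(min > 149.3) = e^(−0.0127358·149.3) = e^(−1.9015) ≈ 0.1494.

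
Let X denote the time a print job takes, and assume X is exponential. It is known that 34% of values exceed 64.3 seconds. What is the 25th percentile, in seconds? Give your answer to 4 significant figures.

17.15

e^(−λ·64.3) = 0.34 ⇒ λ = −ln(0.34)/64.3 = 0.0167778.
25th percentile: 1 − e^(−λt) = 0.25, t = −ln(0.75)/λ = 17.1466 seconds.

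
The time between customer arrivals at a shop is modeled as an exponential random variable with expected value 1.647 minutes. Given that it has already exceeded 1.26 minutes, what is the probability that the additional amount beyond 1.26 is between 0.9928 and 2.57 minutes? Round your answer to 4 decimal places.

The rate is λ = 1/1.647 = 0.607165 per minute.
Memoryless: the residual past 1.26 is again Exp(λ).
P(0.9928 < residual < 2.57) = e^(−λ·0.9928) − e^(−λ·2.57) = 0.54728 − 0.21005 ≈ 0.3372.

0.3372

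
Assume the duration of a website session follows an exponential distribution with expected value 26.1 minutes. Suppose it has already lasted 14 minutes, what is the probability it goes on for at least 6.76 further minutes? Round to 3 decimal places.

0.772

The rate is λ = 1/26.1 = 0.0383142 per minute.
The exponential is memoryless, so the remaining time is again Exp(λ): the condition X > 14 is irrelevant.
P(X > 6.76) = e^(−0.259) ≈ 0.772.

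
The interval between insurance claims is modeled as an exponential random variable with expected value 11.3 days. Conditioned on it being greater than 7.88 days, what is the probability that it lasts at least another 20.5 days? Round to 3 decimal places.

0.163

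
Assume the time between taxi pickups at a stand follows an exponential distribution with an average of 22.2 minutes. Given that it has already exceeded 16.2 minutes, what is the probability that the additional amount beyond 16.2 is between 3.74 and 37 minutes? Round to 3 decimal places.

0.656

The rate is λ = 1/22.2 = 0.045045 per minute.
Memoryless: the residual past 16.2 is again Exp(λ).
P(3.74 < residual < 37) = e^(−λ·3.74) − e^(−λ·37) = 0.84496 − 0.18888 ≈ 0.656.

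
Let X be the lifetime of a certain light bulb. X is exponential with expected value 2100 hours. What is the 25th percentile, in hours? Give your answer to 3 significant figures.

604

The rate is λ = 1/2100 = 0.00047619 per hour.
Set 1 − e^(−λt) = 0.25, so t = −ln(0.75)/λ = 0.28768/0.00047619 ≈ 604.132 hours.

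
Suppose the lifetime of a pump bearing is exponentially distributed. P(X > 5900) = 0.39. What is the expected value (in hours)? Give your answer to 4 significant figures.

6266

e^(−λ·5900) = 0.39 ⇒ λ = −ln(0.39)/5900 = 0.000159595.
Mean = 1/λ = 6265.87 hours.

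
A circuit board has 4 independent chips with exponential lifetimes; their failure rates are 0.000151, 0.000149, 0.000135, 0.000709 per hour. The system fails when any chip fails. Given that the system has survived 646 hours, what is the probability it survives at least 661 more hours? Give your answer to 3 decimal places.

0.469

Time to first failure ~ Exp(Σλ) with Σλ = 0.001144.
By memorylessness, P(T > 646+661 | T > 646) = P(T > 661) = e^(−0.001144·661) ≈ 0.469.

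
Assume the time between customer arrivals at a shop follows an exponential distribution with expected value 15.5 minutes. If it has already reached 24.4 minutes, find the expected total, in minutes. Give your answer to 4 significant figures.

39.90

The rate is λ = 1/15.5 = 0.0645161 per minute.
By memorylessness, E[X | X > 24.4] = 24.4 + 1/λ = 24.4 + 15.5 = 39.9 minutes.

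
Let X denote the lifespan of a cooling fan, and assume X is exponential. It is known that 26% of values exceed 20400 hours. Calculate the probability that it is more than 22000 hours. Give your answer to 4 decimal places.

e^(−λ·20400) = 0.26 ⇒ λ = −ln(0.26)/20400 = 0.000066033.
P(X > 22000) = e^(−0.000066033·22000) = e^(−1.4527) ≈ 0.2339.

0.2339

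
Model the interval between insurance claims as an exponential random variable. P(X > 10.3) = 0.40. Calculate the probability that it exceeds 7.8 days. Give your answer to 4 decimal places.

e^(−λ·10.3) = 0.40 ⇒ λ = −ln(0.40)/10.3 = 0.0889603.
P(X > 7.8) = e^(−0.0889603·7.8) = e^(−0.69389) ≈ 0.4996.

0.4996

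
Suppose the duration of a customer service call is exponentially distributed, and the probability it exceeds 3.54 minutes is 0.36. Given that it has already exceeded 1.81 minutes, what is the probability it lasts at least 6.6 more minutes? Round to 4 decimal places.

From e^(−λ·3.54) = 0.36, λ = −ln(0.36)/3.54 = 0.288602.
Memoryless: P(X > 1.81+6.6 | X > 1.81) = P(X > 6.6) = e^(−0.288602·6.6) ≈ 0.1489.

0.1489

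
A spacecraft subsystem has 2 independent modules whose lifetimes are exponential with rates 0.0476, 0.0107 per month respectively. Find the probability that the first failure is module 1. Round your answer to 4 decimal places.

The time to first failure is exponential with rate Σλ = 0.0476 + 0.0107 = 0.0583.
P(module 1 first) = λ_1/Σλ = 0.0476/0.0583 ≈ 0.8165.

0.8165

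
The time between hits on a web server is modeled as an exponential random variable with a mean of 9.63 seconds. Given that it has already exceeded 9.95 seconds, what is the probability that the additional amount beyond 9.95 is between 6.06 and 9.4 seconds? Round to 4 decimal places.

0.1562

The rate is λ = 1/9.63 = 0.103842 per second.
Memoryless: the residual past 9.95 is again Exp(λ).
P(6.06 < residual < 9.4) = e^(−λ·6.06) − e^(−λ·9.4) = 0.53297 − 0.37677 ≈ 0.1562.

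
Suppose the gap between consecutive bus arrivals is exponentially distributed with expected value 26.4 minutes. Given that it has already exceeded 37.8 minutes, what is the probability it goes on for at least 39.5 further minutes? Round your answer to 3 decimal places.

The rate is λ = 1/26.4 = 0.0378788 per minute.
P(X > s+t | X > s) = e^(−λ(s+t))/e^(−λs) = e^(−λt), independent of s = 37.8.
P(X > 39.5) = e^(−1.4962) ≈ 0.224.

0.224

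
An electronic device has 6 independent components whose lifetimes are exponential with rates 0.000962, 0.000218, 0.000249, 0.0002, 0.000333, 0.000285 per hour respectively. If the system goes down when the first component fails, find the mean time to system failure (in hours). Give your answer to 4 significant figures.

The time to first failure is exponential with rate Σλ = 0.000962 + 0.000218 + 0.000249 + 0.0002 + 0.000333 + 0.000285 = 0.002247.
E[min] = 1/Σλ = 1/0.002247 = 445.038 hours.

445.0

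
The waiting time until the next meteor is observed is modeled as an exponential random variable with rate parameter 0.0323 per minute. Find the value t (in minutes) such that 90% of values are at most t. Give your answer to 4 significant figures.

Set 1 − e^(−λt) = 0.9, so t = −ln(0.1)/λ = 2.3026/0.0323 ≈ 71.2875 minutes.

71.29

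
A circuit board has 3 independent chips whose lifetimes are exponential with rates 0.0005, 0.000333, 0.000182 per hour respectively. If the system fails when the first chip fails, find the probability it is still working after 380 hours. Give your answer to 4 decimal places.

The time to first failure is exponential with rate Σλ = 0.0005 + 0.000333 + 0.000182 = 0.001015.
P(min > 380) = e^(−0.001015·380) = e^(−0.3857) ≈ 0.6800.

0.6800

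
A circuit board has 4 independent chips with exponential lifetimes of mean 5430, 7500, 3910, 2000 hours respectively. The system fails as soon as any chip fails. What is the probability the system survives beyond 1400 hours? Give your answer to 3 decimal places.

0.223

The first failure time is exponential with rate Σλ_i = 1/5430 + 1/7500 + 1/3910 + 1/2000 = 0.00107325 per hour.
P(min > 1400) = e^(−0.00107325·1400) = e^(−1.5025) ≈ 0.223.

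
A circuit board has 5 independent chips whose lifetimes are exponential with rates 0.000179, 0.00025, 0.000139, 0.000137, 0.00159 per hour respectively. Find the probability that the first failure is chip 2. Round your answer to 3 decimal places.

0.109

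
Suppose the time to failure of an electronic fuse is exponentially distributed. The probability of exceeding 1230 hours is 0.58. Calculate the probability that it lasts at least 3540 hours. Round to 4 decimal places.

e^(−λ·1230) = 0.58 ⇒ λ = −ln(0.58)/1230 = 0.000442868.
P(X > 3540) = e^(−0.000442868·3540) = e^(−1.5678) ≈ 0.2085.

0.2085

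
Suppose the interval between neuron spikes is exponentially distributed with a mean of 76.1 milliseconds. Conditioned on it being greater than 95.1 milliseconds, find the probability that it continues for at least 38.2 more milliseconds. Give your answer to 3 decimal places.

0.605

The rate is λ = 1/76.1 = 0.0131406 per millisecond.
The exponential is memoryless, so the remaining time is again Exp(λ): the condition X > 95.1 is irrelevant.
P(X > 38.2) = e^(−0.50197) ≈ 0.605.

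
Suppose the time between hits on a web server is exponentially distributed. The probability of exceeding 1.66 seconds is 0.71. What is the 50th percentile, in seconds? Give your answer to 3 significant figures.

3.36

e^(−λ·1.66) = 0.71 ⇒ λ = −ln(0.71)/1.66 = 0.206319.
50th percentile: 1 − e^(−λt) = 0.5, t = −ln(0.5)/λ = 3.35958 seconds.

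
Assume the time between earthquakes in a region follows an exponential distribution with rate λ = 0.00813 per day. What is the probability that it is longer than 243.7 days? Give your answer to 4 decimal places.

0.1379

P(X > 243.7) = e^(−λ·243.7) = e^(−1.9813) ≈ 0.1379.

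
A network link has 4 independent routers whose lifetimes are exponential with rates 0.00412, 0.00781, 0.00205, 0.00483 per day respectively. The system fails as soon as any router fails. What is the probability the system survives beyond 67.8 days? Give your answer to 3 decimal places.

The time to first failure is exponential with rate Σλ = 0.00412 + 0.00781 + 0.00205 + 0.00483 = 0.01881.
P(min > 67.8) = e^(−0.01881·67.8) = e^(−1.2753) ≈ 0.279.

0.279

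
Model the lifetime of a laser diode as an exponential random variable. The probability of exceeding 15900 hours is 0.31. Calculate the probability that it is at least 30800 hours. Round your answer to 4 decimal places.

0.1034

e^(−λ·15900) = 0.31 ⇒ λ = −ln(0.31)/15900 = 0.0000736593.
P(X > 30800) = e^(−0.0000736593·30800) = e^(−2.2687) ≈ 0.1034.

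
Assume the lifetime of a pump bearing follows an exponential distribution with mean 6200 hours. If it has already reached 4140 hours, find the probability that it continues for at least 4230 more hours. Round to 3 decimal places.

0.505

The rate is λ = 1/6200 = 0.00016129 per hour.
P(X > s+t | X > s) = e^(−λ(s+t))/e^(−λs) = e^(−λt), independent of s = 4140.
P(X > 4230) = e^(−0.68226) ≈ 0.505.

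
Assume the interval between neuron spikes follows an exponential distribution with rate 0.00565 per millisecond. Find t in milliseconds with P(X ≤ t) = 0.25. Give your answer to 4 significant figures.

50.92

Set 1 − e^(−λt) = 0.25, so t = −ln(0.75)/λ = 0.28768/0.00565 ≈ 50.9172 milliseconds.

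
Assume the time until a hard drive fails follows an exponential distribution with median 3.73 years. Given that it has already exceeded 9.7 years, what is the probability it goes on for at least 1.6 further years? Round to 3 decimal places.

0.743

For an exponential, median = ln(2)/λ, so λ = ln 2 / 3.73 = 0.18583 per year.
P(X > s+t | X > s) = e^(−λ(s+t))/e^(−λs) = e^(−λt), independent of s = 9.7.
P(X > 1.6) = e^(−0.29733) ≈ 0.743.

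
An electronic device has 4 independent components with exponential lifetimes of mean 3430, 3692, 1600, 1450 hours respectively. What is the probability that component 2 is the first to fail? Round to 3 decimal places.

0.144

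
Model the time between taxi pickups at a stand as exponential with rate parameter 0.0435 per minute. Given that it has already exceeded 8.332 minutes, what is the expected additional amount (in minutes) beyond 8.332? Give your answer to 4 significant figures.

22.99

By memorylessness, the remaining amount past any threshold is again Exp(λ) with mean 1/λ = 22.9885 minutes.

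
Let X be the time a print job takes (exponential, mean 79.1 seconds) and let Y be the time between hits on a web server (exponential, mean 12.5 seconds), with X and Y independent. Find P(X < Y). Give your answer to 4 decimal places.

λ_1 = 1/79.1 = 0.0126422, λ_2 = 1/12.5 = 0.08.
For independent exponentials, P(X < Y) = λ_1/(λ_1+λ_2) = 0.0126422/0.0926422 ≈ 0.1365.

0.1365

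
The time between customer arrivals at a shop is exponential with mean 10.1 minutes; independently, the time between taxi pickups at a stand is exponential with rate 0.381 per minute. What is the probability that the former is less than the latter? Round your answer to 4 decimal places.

0.2063

λ_1 = 1/10.1 = 0.0990099, λ_2 = 0.381.
For independent exponentials, P(the former < the latter) = λ_1/(λ_1+λ_2) = 0.0990099/0.48001 ≈ 0.2063.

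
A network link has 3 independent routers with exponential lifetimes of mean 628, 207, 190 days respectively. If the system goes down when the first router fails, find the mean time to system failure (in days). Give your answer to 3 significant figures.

The first failure time is exponential with rate Σλ_i = 1/628 + 1/207 + 1/190 = 0.0116864 per day.
E[min] = 1/Σλ = 1/0.0116864 = 85.5693 days.

85.6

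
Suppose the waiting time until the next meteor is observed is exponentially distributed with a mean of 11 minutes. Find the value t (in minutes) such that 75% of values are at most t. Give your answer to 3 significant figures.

15.2

The rate is λ = 1/11 = 0.0909091 per minute.
Set 1 − e^(−λt) = 0.75, so t = −ln(0.25)/λ = 1.3863/0.0909091 ≈ 15.2492 minutes.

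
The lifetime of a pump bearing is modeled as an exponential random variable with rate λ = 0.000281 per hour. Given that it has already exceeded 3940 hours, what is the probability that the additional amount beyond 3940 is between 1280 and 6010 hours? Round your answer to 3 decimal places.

Memoryless: the residual past 3940 is again Exp(λ).
P(1280 < residual < 6010) = e^(−λ·1280) − e^(−λ·6010) = 0.69790 − 0.18474 ≈ 0.513.

0.513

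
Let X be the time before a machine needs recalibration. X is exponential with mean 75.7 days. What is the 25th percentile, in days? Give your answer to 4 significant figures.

21.78

The rate is λ = 1/75.7 = 0.01321 per day.
Set 1 − e^(−λt) = 0.25, so t = −ln(0.75)/λ = 0.28768/0.01321 ≈ 21.7775 days.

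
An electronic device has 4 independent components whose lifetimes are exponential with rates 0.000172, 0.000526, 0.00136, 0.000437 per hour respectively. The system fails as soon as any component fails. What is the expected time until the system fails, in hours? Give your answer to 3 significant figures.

401

The time to first failure is exponential with rate Σλ = 0.000172 + 0.000526 + 0.00136 + 0.000437 = 0.002495.
E[min] = 1/Σλ = 1/0.002495 = 400.802 hours.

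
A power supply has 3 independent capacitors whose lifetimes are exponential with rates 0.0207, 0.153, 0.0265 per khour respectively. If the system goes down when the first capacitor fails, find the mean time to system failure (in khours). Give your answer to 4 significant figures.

The time to first failure is exponential with rate Σλ = 0.0207 + 0.153 + 0.0265 = 0.2002.
E[min] = 1/Σλ = 1/0.2002 = 4.995 khours.

4.995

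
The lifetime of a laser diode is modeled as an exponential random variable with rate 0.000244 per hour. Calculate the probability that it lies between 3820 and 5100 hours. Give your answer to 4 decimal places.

0.1056

P(3820 < X < 5100) = e^(−λ·3820) − e^(−λ·5100) = 0.39373 − 0.28811 ≈ 0.1056.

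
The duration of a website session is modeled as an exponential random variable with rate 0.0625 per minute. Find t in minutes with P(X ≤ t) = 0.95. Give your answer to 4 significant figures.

47.93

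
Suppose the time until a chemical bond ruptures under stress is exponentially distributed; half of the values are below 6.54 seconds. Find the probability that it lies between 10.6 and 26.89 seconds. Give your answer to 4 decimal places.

0.2673

For an exponential, median = ln(2)/λ, so λ = ln 2 / 6.54 = 0.105986 per second.
P(10.6 < X < 26.89) = e^(−λ·10.6) − e^(−λ·26.89) = 0.32516 − 0.05785 ≈ 0.2673.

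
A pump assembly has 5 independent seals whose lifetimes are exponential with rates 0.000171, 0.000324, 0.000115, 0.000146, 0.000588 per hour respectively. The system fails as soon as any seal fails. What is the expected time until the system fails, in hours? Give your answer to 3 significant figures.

744

The time to first failure is exponential with rate Σλ = 0.000171 + 0.000324 + 0.000115 + 0.000146 + 0.000588 = 0.001344.
E[min] = 1/Σλ = 1/0.001344 = 744.048 hours.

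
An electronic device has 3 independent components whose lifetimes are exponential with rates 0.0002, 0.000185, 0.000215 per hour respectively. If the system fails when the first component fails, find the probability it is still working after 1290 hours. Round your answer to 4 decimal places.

0.4612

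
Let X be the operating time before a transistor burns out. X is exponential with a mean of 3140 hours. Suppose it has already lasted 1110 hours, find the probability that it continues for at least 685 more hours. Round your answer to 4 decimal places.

The rate is λ = 1/3140 = 0.000318471 per hour.
By the memoryless property, P(X > 1110+685 | X > 1110) = P(X > 685).
P(X > 685) = e^(−0.21815) ≈ 0.8040.

0.8040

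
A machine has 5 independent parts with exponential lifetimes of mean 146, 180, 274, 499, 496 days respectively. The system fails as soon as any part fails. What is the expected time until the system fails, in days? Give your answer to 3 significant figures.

49.8

The first failure time is exponential with rate Σλ_i = 1/146 + 1/180 + 1/274 + 1/499 + 1/496 = 0.0200746 per day.
E[min] = 1/Σλ = 1/0.0200746 = 49.8141 days.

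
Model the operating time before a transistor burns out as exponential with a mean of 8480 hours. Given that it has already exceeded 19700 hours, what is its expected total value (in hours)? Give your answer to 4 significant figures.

28180

The rate is λ = 1/8480 = 0.000117925 per hour.
By memorylessness, E[X | X > 19700] = 19700 + 1/λ = 19700 + 8480 = 28180 hours.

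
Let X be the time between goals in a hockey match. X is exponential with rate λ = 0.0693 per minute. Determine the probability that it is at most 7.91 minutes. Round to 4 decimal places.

P(X ≤ 7.91) = 1 − e^(−λ·7.91) = 1 − e^(−0.54816) ≈ 0.4220.

0.4220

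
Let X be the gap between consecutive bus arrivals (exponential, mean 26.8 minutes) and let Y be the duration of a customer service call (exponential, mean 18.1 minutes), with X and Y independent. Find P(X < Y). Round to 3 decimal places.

λ_1 = 1/26.8 = 0.0373134, λ_2 = 1/18.1 = 0.0552486.
For independent exponentials, P(X < Y) = λ_1/(λ_1+λ_2) = 0.0373134/0.0925621 ≈ 0.403.

0.403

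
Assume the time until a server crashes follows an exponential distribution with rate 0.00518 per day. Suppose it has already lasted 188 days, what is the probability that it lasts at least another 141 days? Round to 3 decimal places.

The exponential is memoryless, so the remaining time is again Exp(λ): the condition X > 188 is irrelevant.
P(X > 141) = e^(−0.73038) ≈ 0.482.

0.482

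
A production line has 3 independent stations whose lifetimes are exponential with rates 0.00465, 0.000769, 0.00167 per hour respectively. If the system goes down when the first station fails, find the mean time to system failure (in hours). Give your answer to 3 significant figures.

The time to first failure is exponential with rate Σλ = 0.00465 + 0.000769 + 0.00167 = 0.007089.
E[min] = 1/Σλ = 1/0.007089 = 141.064 hours.

141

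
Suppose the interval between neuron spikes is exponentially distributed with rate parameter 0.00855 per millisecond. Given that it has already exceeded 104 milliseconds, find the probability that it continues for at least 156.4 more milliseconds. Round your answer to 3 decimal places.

0.263

By the memoryless property, P(X > 104+156.4 | X > 104) = P(X > 156.4).
P(X > 156.4) = e^(−1.3372) ≈ 0.263.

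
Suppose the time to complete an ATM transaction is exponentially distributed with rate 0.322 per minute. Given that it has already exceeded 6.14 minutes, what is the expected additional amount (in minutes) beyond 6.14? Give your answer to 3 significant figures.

3.11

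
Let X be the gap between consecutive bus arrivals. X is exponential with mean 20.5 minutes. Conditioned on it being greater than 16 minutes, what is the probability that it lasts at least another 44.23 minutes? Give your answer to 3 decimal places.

The rate is λ = 1/20.5 = 0.0487805 per minute.
The exponential is memoryless, so the remaining time is again Exp(λ): the condition X > 16 is irrelevant.
P(X > 44.23) = e^(−2.1576) ≈ 0.116.

0.116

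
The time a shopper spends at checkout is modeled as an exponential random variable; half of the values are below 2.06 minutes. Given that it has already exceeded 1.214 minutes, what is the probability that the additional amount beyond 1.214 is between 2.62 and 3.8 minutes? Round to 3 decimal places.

0.136

For an exponential, median = ln(2)/λ, so λ = ln 2 / 2.06 = 0.336479 per minute.
Memoryless: the residual past 1.214 is again Exp(λ).
P(2.62 < residual < 3.8) = e^(−λ·2.62) − e^(−λ·3.8) = 0.41413 − 0.27842 ≈ 0.136.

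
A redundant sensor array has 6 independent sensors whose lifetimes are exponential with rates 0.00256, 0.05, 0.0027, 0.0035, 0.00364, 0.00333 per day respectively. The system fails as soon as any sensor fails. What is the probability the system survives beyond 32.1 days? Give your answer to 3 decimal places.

0.121

The time to first failure is exponential with rate Σλ = 0.00256 + 0.05 + 0.0027 + 0.0035 + 0.00364 + 0.00333 = 0.06573.
P(min > 32.1) = e^(−0.06573·32.1) = e^(−2.1099) ≈ 0.121.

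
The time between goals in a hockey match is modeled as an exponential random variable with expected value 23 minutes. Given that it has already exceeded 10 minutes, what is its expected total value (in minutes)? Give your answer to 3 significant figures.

The rate is λ = 1/23 = 0.0434783 per minute.
By memorylessness, E[X | X > 10] = 10 + 1/λ = 10 + 23 = 33 minutes.

33.0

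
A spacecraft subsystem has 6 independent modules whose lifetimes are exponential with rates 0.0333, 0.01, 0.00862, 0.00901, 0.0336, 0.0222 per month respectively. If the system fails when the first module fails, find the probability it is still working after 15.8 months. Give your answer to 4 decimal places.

The time to first failure is exponential with rate Σλ = 0.0333 + 0.01 + 0.00862 + 0.00901 + 0.0336 + 0.0222 = 0.11673.
P(min > 15.8) = e^(−0.11673·15.8) = e^(−1.8443) ≈ 0.1581.

0.1581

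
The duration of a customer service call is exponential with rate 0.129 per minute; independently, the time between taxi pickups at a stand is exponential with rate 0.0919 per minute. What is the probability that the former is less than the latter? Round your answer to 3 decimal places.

0.584

λ_1 = 0.129, λ_2 = 0.0919.
For independent exponentials, P(the former < the latter) = λ_1/(λ_1+λ_2) = 0.129/0.2209 ≈ 0.584.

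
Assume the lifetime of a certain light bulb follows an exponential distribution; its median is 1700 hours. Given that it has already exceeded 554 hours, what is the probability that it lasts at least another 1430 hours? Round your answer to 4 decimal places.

0.5582

For an exponential, median = ln(2)/λ, so λ = ln 2 / 1700 = 0.000407734 per hour.
By the memoryless property, P(X > 554+1430 | X > 554) = P(X > 1430).
P(X > 1430) = e^(−0.58306) ≈ 0.5582.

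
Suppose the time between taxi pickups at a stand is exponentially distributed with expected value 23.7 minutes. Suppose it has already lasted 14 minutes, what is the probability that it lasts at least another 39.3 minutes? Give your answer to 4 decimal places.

0.1905

The rate is λ = 1/23.7 = 0.0421941 per minute.
The exponential is memoryless, so the remaining time is again Exp(λ): the condition X > 14 is irrelevant.
P(X > 39.3) = e^(−1.6582) ≈ 0.1905.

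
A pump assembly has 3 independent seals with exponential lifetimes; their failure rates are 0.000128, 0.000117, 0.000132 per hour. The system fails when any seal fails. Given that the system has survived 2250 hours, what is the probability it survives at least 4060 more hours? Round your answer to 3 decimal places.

0.216

Time to first failure ~ Exp(Σλ) with Σλ = 0.000377.
By memorylessness, P(T > 2250+4060 | T > 2250) = P(T > 4060) = e^(−0.000377·4060) ≈ 0.216.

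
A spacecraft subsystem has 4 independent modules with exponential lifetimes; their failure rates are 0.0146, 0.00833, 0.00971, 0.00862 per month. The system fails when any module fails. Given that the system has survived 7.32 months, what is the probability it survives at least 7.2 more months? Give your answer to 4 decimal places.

Time to first failure ~ Exp(Σλ) with Σλ = 0.04126.
By memorylessness, P(T > 7.32+7.2 | T > 7.32) = P(T > 7.2) = e^(−0.04126·7.2) ≈ 0.7430.

0.7430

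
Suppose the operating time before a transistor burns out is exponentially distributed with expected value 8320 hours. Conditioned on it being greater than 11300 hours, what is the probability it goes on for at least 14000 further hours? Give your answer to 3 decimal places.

The rate is λ = 1/8320 = 0.000120192 per hour.
The exponential is memoryless, so the remaining time is again Exp(λ): the condition X > 11300 is irrelevant.
P(X > 14000) = e^(−1.6827) ≈ 0.186.

0.186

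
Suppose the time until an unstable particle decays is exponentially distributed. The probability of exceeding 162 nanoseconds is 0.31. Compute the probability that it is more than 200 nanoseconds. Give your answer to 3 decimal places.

0.236

e^(−λ·162) = 0.31 ⇒ λ = −ln(0.31)/162 = 0.00722952.
P(X > 200) = e^(−0.00722952·200) = e^(−1.4459) ≈ 0.236.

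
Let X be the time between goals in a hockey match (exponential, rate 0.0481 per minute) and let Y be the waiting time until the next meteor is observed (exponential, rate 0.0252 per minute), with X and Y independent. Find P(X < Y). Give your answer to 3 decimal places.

λ_1 = 0.0481, λ_2 = 0.0252.
For independent exponentials, P(X < Y) = λ_1/(λ_1+λ_2) = 0.0481/0.0733 ≈ 0.656.

0.656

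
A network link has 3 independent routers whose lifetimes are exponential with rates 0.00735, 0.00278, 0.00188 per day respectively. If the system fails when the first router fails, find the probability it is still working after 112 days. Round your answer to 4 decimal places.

The time to first failure is exponential with rate Σλ = 0.00735 + 0.00278 + 0.00188 = 0.01201.
P(min > 112) = e^(−0.01201·112) = e^(−1.3451) ≈ 0.2605.

0.2605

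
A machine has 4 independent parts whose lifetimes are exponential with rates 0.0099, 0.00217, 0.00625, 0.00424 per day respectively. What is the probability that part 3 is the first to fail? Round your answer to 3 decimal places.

The time to first failure is exponential with rate Σλ = 0.0099 + 0.00217 + 0.00625 + 0.00424 = 0.02256.
P(part 3 first) = λ_3/Σλ = 0.00625/0.02256 ≈ 0.277.

0.277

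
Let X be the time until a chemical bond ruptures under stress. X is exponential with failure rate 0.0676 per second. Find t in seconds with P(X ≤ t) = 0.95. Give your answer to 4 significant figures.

Set 1 − e^(−λt) = 0.95, so t = −ln(0.05)/λ = 2.9957/0.0676 ≈ 44.3156 seconds.

44.32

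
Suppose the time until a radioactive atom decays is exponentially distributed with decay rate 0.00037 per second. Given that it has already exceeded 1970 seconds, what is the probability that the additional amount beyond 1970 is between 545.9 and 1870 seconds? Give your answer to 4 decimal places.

0.3165

Memoryless: the residual past 1970 is again Exp(λ).
P(545.9 < residual < 1870) = e^(−λ·545.9) − e^(−λ·1870) = 0.81711 − 0.50062 ≈ 0.3165.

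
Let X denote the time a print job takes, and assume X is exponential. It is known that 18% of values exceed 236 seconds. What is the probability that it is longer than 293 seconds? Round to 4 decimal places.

0.1190

e^(−λ·236) = 0.18 ⇒ λ = −ln(0.18)/236 = 0.0072661.
P(X > 293) = e^(−0.0072661·293) = e^(−2.129) ≈ 0.1190.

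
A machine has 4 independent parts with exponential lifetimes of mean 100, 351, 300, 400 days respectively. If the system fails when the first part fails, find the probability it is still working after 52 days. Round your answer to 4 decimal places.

The first failure time is exponential with rate Σλ_i = 1/100 + 1/351 + 1/300 + 1/400 = 0.0186823 per day.
P(min > 52) = e^(−0.0186823·52) = e^(−0.97148) ≈ 0.3785.

0.3785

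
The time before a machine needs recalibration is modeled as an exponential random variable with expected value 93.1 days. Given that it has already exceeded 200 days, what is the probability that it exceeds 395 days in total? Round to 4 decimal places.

0.1231

The rate is λ = 1/93.1 = 0.0107411 per day.
By the memoryless property, P(X > 200+195 | X > 200) = P(X > 195).
P(X > 195) = e^(−2.0945) ≈ 0.1231.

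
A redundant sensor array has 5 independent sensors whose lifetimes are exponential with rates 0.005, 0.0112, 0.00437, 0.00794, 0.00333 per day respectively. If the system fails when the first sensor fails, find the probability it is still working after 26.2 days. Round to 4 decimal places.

0.4342

The time to first failure is exponential with rate Σλ = 0.005 + 0.0112 + 0.00437 + 0.00794 + 0.00333 = 0.03184.
P(min > 26.2) = e^(−0.03184·26.2) = e^(−0.83421) ≈ 0.4342.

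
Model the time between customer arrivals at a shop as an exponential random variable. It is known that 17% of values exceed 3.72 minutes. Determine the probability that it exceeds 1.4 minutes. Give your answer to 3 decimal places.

0.513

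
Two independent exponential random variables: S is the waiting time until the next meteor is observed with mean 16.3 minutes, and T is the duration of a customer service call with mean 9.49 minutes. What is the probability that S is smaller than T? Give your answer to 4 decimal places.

0.3680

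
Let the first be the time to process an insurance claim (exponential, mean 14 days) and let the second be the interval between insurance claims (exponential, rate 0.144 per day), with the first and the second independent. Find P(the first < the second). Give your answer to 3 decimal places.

0.332

λ_1 = 1/14 = 0.0714286, λ_2 = 0.144.
For independent exponentials, P(the first < the second) = λ_1/(λ_1+λ_2) = 0.0714286/0.215429 ≈ 0.332.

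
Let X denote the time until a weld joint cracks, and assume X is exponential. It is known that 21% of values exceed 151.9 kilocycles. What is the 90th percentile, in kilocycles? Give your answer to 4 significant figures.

224.1

e^(−λ·151.9) = 0.21 ⇒ λ = −ln(0.21)/151.9 = 0.0102742.
90th percentile: 1 − e^(−λt) = 0.9, t = −ln(0.1)/λ = 224.114 kilocycles.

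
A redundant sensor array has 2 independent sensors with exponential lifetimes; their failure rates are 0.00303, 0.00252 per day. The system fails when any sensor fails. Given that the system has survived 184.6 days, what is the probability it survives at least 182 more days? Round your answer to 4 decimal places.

0.3642

Time to first failure ~ Exp(Σλ) with Σλ = 0.00555.
By memorylessness, P(T > 184.6+182 | T > 184.6) = P(T > 182) = e^(−0.00555·182) ≈ 0.3642.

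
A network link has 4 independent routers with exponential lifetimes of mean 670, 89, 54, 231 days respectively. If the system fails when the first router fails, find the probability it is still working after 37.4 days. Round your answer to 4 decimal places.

0.2643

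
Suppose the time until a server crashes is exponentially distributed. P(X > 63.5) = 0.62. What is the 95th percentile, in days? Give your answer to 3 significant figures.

e^(−λ·63.5) = 0.62 ⇒ λ = −ln(0.62)/63.5 = 0.00752812.
95th percentile: 1 − e^(−λt) = 0.95, t = −ln(0.05)/λ = 397.939 days.

398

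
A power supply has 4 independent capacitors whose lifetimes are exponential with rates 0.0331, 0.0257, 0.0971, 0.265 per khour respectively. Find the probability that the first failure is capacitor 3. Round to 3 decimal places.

0.231

The time to first failure is exponential with rate Σλ = 0.0331 + 0.0257 + 0.0971 + 0.265 = 0.4209.
P(capacitor 3 first) = λ_3/Σλ = 0.0971/0.4209 ≈ 0.231.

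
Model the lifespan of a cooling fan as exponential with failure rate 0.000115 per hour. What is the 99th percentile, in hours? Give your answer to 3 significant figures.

Set 1 − e^(−λt) = 0.99, so t = −ln(0.01)/λ = 4.6052/0.000115 ≈ 40045 hours.

40000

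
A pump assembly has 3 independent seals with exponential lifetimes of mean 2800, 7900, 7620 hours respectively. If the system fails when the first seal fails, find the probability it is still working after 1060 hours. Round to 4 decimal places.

The first failure time is exponential with rate Σλ_i = 1/2800 + 1/7900 + 1/7620 = 0.000614959 per hour.
P(min > 1060) = e^(−0.000614959·1060) = e^(−0.65186) ≈ 0.5211.

0.5211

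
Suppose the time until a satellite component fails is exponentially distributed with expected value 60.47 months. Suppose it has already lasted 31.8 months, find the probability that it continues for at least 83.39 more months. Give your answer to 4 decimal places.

0.2518

The rate is λ = 1/60.47 = 0.0165371 per month.
By the memoryless property, P(X > 31.8+83.39 | X > 31.8) = P(X > 83.39).
P(X > 83.39) = e^(−1.379) ≈ 0.2518.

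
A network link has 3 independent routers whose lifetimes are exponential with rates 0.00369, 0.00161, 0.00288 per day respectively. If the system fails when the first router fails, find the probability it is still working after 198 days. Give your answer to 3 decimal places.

0.198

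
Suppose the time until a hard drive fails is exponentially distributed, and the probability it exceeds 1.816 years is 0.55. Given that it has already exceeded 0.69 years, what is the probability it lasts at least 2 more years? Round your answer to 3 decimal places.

From e^(−λ·1.816) = 0.55, λ = −ln(0.55)/1.816 = 0.329205.
Memoryless: P(X > 0.69+2 | X > 0.69) = P(X > 2) = e^(−0.329205·2) ≈ 0.518.

0.518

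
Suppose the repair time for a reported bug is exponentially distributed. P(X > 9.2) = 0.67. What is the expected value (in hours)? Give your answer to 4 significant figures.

e^(−λ·9.2) = 0.67 ⇒ λ = −ln(0.67)/9.2 = 0.0435302.
Mean = 1/λ = 22.9726 hours.

22.97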